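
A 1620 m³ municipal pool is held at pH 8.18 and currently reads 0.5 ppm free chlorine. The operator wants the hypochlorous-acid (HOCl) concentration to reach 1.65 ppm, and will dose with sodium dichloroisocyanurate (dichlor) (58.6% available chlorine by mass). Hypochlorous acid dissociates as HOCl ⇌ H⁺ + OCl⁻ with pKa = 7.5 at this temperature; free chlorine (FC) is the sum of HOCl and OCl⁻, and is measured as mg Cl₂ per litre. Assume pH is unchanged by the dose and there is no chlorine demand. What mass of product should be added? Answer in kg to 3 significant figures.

Volume: 1620 m³ = 1,620,000 L.
[OCl⁻]/[HOCl] = 10^(pH − pKa) = 10^(8.18 − 7.5) = 4.786; fraction as HOCl = 1/(1 + 4.786) = 0.1728.
Free chlorine required for 1.65 ppm HOCl: 1.65 / 0.1728 = 9.547 ppm.
FC to add: 9.547 − 0.5 = 9.047 mg/L as Cl₂.
Cl₂ equivalent: 9.047 mg/L × 1,620,000 L = 14,660 g.
Product at 58.6% available Cl: 14,660 / 0.586 = 25,010 g.

25.0 kg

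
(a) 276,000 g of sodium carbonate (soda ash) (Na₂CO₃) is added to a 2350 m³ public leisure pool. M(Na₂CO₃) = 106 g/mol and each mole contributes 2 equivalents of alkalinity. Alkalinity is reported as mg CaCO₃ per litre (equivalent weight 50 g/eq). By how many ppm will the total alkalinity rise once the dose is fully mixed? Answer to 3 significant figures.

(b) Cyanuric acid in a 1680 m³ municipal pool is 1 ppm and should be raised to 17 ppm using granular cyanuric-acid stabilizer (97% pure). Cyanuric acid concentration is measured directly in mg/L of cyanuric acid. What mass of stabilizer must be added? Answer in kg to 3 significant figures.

(a) 111 ppm; (b) 27.7 kg

(a) Volume: 2350 m³ = 2,350,000 L.
(a) Moles of Na₂CO₃: 276,000 g ÷ 106 g/mol = 2604 mol → 5208 eq of alkalinity.
(a) As CaCO₃: 5208 eq × 50 g/eq = 260,400 g.
(a) Rise: 260,400 g / 2,350,000 L × 1000 = 110.8 mg/L.

(b) Volume: 1680 m³ = 1,680,000 L.
(b) CYA to add: (17 − 1) = 16 mg/L × 1,680,000 L = 26,880 g cyanuric acid.
(b) At 97% purity: 26,880 / 0.97 = 27,710 g product.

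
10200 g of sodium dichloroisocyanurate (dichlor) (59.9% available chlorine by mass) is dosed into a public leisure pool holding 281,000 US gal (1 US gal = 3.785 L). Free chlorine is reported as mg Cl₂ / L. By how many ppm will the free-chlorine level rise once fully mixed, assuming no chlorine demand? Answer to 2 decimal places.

Volume: 281,000 US gal × 3.785 L/gal = 1,063,585 L.
Available chlorine delivered: 10,200 g × 0.599 = 6110 g as Cl₂.
Concentration rise: 6110 g / 1,063,585 L = 5.745 mg/L = 5.74 ppm.

5.74 ppm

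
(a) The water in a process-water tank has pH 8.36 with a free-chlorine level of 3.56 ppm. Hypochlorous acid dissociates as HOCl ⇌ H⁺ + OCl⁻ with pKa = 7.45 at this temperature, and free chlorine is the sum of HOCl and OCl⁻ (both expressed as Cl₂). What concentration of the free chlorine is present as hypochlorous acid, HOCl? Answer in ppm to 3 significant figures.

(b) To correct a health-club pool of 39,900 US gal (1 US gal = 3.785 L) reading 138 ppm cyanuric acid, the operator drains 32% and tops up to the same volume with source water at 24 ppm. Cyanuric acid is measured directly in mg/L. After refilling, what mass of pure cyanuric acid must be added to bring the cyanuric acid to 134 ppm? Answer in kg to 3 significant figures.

(a) [OCl⁻]/[HOCl] = 10^(pH − pKa) = 10^(8.36 − 7.45) = 10^0.91 = 8.128.
(a) Fraction as HOCl = 1 / (1 + 8.128) = 0.1095.
(a) HOCl = 0.1095 × 3.56 ppm = 0.39 ppm.

(b) Volume: 39,900 US gal × 3.785 L/gal = 151,022 L.
(b) After draining 32% and refilling: 138 × 0.68 + 24 × 0.32 = 101.52 ppm.
(b) Deficit to target: 134 − 101.52 = 32.48 mg/L.
(b) Mass: 32.48 mg/L × 151,022 L = 4905 g cyanuric acid.

(a) 0.390 ppm; (b) 4.91 kg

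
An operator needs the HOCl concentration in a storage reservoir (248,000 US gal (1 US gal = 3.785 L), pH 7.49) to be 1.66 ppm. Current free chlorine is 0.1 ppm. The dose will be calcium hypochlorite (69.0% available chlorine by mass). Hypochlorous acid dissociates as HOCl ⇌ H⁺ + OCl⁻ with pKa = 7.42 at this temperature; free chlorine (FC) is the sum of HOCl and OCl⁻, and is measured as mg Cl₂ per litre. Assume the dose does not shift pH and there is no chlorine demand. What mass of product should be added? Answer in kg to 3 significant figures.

Volume: 248,000 US gal × 3.785 L/gal = 938,680 L.
[OCl⁻]/[HOCl] = 10^(pH − pKa) = 10^(7.49 − 7.42) = 1.175; fraction as HOCl = 1/(1 + 1.175) = 0.4598.
Free chlorine required for 1.66 ppm HOCl: 1.66 / 0.4598 = 3.61 ppm.
FC to add: 3.61 − 0.1 = 3.51 mg/L as Cl₂.
Cl₂ equivalent: 3.51 mg/L × 938,680 L = 3295 g.
Product at 69.0% available Cl: 3295 / 0.69 = 4775 g.

4.78 kg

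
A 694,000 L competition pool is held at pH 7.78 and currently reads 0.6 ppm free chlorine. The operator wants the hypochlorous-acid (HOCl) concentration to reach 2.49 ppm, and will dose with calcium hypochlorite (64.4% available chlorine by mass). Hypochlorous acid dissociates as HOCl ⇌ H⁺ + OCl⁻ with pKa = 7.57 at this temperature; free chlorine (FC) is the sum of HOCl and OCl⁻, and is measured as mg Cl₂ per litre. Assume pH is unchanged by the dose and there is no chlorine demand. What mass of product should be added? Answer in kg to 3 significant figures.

[OCl⁻]/[HOCl] = 10^(pH − pKa) = 10^(7.78 − 7.57) = 1.622; fraction as HOCl = 1/(1 + 1.622) = 0.3814.
Free chlorine required for 2.49 ppm HOCl: 2.49 / 0.3814 = 6.528 ppm.
FC to add: 6.528 − 0.6 = 5.928 mg/L as Cl₂.
Cl₂ equivalent: 5.928 mg/L × 694,000 L = 4114 g.
Product at 64.4% available Cl: 4114 / 0.644 = 6389 g.

6.39 kg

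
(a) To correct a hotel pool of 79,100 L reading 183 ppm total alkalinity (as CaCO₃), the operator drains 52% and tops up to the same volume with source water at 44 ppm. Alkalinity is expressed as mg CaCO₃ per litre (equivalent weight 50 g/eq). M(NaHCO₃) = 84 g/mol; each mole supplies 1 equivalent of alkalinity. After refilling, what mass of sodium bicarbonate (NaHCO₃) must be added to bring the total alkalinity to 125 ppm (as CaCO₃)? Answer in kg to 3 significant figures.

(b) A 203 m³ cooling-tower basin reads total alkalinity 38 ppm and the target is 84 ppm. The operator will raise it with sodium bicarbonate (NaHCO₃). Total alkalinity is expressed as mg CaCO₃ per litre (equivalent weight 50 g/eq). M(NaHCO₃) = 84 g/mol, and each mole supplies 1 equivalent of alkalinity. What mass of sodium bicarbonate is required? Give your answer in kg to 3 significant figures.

(a) 1.90 kg; (b) 15.7 kg

(a) After draining 52% and refilling: 183 × 0.48 + 44 × 0.52 = 110.72 ppm.
(a) Deficit to target: 125 − 110.72 = 14.28 mg/L.
(a) As CaCO₃: 14.28 mg/L × 79,100 L = 1130 g; ÷ 50 g/eq ÷ 1 = 22.59 mol NaHCO₃.
(a) Mass: 22.59 × 84 = 1898 g.

(b) Volume: 203 m³ = 203,000 L.
(b) Alkalinity to add: (84 − 38) = 46 mg/L as CaCO₃ × 203,000 L = 9338 g as CaCO₃.
(b) Equivalents: 9338 g ÷ 50 g/eq = 186.8 eq.
(b) NaHCO₃ supplies 1 eq per mole → 186.8 mol.
(b) Mass: 186.8 mol × 84 g/mol = 15,690 g.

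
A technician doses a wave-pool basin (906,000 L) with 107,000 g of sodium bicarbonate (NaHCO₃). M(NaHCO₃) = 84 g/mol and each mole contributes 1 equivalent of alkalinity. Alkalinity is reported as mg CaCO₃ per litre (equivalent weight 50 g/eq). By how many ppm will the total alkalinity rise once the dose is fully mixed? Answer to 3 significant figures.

70.3 ppm

Moles of NaHCO₃: 107,000 g ÷ 84 g/mol = 1274 mol → 1274 eq of alkalinity.
As CaCO₃: 1274 eq × 50 g/eq = 63,690 g.
Rise: 63,690 g / 906,000 L × 1000 = 70.3 mg/L.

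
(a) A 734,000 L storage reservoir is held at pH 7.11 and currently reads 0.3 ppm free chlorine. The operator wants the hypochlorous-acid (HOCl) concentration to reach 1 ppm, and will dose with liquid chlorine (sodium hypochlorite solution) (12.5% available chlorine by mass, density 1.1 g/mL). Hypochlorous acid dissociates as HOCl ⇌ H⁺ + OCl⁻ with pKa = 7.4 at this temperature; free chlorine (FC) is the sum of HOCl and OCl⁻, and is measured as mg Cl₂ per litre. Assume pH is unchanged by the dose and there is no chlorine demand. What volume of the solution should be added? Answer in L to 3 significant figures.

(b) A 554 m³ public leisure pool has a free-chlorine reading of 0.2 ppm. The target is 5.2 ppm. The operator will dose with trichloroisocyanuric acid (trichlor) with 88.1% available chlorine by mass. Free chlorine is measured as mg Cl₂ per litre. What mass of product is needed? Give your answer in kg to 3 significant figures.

(a) [OCl⁻]/[HOCl] = 10^(pH − pKa) = 10^(7.11 − 7.4) = 0.5129; fraction as HOCl = 1/(1 + 0.5129) = 0.661.
(a) Free chlorine required for 1 ppm HOCl: 1 / 0.661 = 1.513 ppm.
(a) FC to add: 1.513 − 0.3 = 1.213 mg/L as Cl₂.
(a) Cl₂ equivalent: 1.213 mg/L × 734,000 L = 890.2 g.
(a) Product at 12.5% available Cl: 890.2 / 0.125 = 7122 g.
(a) Volume: 7122 g ÷ 1.1 g/mL = 6474 mL.

(b) Volume: 554 m³ = 554,000 L.
(b) Chlorine deficit: 5.2 − 0.2 = 5 ppm = 5 mg/L as Cl₂.
(b) Cl₂ equivalent needed: 5 mg/L × 554,000 L = 2,770,000 mg = 2770 g.
(b) Product at 88.1% available chlorine: 2770 / 0.881 = 3144 g.

(a) 6.47 L; (b) 3.14 kg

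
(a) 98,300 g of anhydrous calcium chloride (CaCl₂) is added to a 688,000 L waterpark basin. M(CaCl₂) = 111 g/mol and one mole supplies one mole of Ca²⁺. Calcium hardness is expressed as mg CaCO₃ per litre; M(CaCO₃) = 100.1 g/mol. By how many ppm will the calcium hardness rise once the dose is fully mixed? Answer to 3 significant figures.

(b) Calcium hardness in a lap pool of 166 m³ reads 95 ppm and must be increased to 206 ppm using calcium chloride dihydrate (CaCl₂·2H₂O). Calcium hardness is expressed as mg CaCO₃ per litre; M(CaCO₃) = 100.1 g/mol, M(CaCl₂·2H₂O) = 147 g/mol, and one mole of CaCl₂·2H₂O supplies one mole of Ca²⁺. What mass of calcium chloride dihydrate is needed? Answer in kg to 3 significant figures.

(a) Moles of Ca²⁺: 98,300 g ÷ 111 g/mol = 885.6 mol.
(a) As CaCO₃: 885.6 mol × 100.1 g/mol = 88,650 g.
(a) Rise: 88,650 g / 688,000 L × 1000 = 128.8 mg/L.

(b) Volume: 166 m³ = 166,000 L.
(b) Hardness to add: (206 − 95) = 111 mg/L as CaCO₃ × 166,000 L = 18,430 g as CaCO₃.
(b) Moles of Ca²⁺ (1 mol Ca²⁺ ≡ 1 mol CaCO₃): 18,430 / 100.1 g/mol = 184.1 mol.
(b) Mass of CaCl₂·2H₂O: 184.1 × 147 = 27,060 g.

(a) 129 ppm; (b) 27.1 kg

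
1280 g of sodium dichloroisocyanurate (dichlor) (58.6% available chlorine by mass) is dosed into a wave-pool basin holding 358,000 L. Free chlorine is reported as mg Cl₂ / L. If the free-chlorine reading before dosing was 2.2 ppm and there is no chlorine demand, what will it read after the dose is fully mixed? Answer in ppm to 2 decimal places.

4.30 ppm

Available chlorine delivered: 1280 g × 0.586 = 750.1 g as Cl₂.
Concentration rise: 750.1 g / 358,000 L = 2.095 mg/L = 2.10 ppm.
Final FC: 2.2 + 2.10 = 4.30 ppm.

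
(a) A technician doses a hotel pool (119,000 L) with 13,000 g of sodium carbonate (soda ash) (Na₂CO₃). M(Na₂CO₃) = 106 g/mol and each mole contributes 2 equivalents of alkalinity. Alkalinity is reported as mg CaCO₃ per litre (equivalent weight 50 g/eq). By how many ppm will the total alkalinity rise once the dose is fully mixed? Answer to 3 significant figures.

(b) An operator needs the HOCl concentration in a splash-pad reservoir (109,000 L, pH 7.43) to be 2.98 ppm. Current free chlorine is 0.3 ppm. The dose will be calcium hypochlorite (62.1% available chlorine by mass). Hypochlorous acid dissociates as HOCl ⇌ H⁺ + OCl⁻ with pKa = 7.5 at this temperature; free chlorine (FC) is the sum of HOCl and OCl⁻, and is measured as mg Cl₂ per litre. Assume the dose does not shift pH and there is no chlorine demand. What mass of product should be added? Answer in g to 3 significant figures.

(a) 103 ppm; (b) 916 g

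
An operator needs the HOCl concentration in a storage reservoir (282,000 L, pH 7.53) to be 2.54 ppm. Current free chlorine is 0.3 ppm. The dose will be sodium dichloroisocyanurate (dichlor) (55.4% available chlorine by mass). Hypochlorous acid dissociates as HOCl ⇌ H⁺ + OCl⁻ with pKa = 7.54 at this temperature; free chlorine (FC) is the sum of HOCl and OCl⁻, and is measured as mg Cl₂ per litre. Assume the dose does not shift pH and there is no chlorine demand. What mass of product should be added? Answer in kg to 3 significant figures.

2.40 kg

[OCl⁻]/[HOCl] = 10^(pH − pKa) = 10^(7.53 − 7.54) = 0.9772; fraction as HOCl = 1/(1 + 0.9772) = 0.5058.
Free chlorine required for 2.54 ppm HOCl: 2.54 / 0.5058 = 5.022 ppm.
FC to add: 5.022 − 0.3 = 4.722 mg/L as Cl₂.
Cl₂ equivalent: 4.722 mg/L × 282,000 L = 1332 g.
Product at 55.4% available Cl: 1332 / 0.554 = 2404 g.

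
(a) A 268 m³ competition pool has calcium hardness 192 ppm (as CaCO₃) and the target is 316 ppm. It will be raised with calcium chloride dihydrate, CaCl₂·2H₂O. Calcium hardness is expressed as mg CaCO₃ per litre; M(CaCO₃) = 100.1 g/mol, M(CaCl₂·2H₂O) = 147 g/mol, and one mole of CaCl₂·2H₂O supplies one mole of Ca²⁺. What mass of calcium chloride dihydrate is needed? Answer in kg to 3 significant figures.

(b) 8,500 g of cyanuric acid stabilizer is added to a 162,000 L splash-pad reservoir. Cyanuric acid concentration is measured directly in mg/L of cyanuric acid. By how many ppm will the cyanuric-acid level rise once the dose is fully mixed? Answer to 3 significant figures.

(a) Volume: 268 m³ = 268,000 L.
(a) Hardness to add: (316 − 192) = 124 mg/L as CaCO₃ × 268,000 L = 33,230 g as CaCO₃.
(a) Moles of Ca²⁺ (1 mol Ca²⁺ ≡ 1 mol CaCO₃): 33,230 / 100.1 g/mol = 332 mol.
(a) Mass of CaCl₂·2H₂O: 332 × 147 = 48,800 g.

(b) Rise: 8,500 g / 162,000 L × 1000 = 52.47 mg/L.

(a) 48.8 kg; (b) 52.5 ppm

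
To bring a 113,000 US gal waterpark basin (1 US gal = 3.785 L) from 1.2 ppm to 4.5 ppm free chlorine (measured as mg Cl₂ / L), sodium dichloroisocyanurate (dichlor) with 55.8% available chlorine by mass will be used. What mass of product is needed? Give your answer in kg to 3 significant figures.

2.53 kg

Volume: 113,000 US gal × 3.785 L/gal = 427,705 L.
Chlorine deficit: 4.5 − 1.2 = 3.3 ppm = 3.3 mg/L as Cl₂.
Cl₂ equivalent needed: 3.3 mg/L × 427,705 L = 1,411,000 mg = 1411 g.
Product at 55.8% available chlorine: 1411 / 0.558 = 2529 g.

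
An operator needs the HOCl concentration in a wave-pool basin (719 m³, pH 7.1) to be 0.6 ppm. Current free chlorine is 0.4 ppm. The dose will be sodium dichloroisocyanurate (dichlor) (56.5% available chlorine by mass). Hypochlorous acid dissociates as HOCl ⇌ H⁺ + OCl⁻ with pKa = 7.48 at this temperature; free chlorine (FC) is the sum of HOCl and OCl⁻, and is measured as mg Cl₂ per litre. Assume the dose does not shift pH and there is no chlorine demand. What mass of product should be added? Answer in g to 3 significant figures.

Volume: 719 m³ = 719,000 L.
[OCl⁻]/[HOCl] = 10^(pH − pKa) = 10^(7.1 − 7.48) = 0.4169; fraction as HOCl = 1/(1 + 0.4169) = 0.7058.
Free chlorine required for 0.6 ppm HOCl: 0.6 / 0.7058 = 0.8501 ppm.
FC to add: 0.8501 − 0.4 = 0.4501 mg/L as Cl₂.
Cl₂ equivalent: 0.4501 mg/L × 719,000 L = 323.6 g.
Product at 56.5% available Cl: 323.6 / 0.565 = 572.8 g.

573 g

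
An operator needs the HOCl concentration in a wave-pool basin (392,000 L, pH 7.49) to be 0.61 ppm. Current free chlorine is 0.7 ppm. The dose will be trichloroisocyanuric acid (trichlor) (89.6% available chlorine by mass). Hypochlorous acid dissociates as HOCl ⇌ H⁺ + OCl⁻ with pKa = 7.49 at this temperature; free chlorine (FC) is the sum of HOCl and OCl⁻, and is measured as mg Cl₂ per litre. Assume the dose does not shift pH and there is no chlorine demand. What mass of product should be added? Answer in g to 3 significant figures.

228 g

[OCl⁻]/[HOCl] = 10^(pH − pKa) = 10^(7.49 − 7.49) = 1; fraction as HOCl = 1/(1 + 1) = 0.5.
Free chlorine required for 0.61 ppm HOCl: 0.61 / 0.5 = 1.22 ppm.
FC to add: 1.22 − 0.7 = 0.52 mg/L as Cl₂.
Cl₂ equivalent: 0.52 mg/L × 392,000 L = 203.8 g.
Product at 89.6% available Cl: 203.8 / 0.896 = 227.5 g.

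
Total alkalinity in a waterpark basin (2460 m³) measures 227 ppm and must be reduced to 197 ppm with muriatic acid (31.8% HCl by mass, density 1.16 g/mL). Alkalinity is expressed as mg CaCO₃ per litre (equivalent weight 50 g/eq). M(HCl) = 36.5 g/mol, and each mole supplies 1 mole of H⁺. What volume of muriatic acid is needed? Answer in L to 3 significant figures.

146 L

Volume: 2460 m³ = 2,460,000 L.
Alkalinity to neutralize: (227 − 197) = 30 mg/L as CaCO₃ × 2,460,000 L = 73,800 g as CaCO₃.
Equivalents of H⁺ required: 73,800 ÷ 50 g/eq = 1476 eq = 1476 mol HCl.
Mass of HCl: 1476 × 36.5 = 53,870 g.
Mass of 31.8% solution: 53,870 / 0.318 = 169,400 g.
Volume: 169,400 g ÷ 1.16 g/mL = 146,000 mL.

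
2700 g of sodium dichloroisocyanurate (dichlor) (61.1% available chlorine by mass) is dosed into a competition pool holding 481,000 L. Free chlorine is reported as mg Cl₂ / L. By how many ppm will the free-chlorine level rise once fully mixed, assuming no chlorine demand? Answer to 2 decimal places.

Available chlorine delivered: 2700 g × 0.611 = 1650 g as Cl₂.
Concentration rise: 1650 g / 481,000 L = 3.43 mg/L = 3.43 ppm.

3.43 ppm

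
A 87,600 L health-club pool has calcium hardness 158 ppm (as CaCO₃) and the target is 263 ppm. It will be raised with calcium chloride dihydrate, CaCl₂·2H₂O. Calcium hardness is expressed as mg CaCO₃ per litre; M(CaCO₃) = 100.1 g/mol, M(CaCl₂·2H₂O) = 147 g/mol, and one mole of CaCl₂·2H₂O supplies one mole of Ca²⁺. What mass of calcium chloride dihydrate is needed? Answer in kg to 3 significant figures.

13.5 kg

Hardness to add: (263 − 158) = 105 mg/L as CaCO₃ × 87,600 L = 9198 g as CaCO₃.
Moles of Ca²⁺ (1 mol Ca²⁺ ≡ 1 mol CaCO₃): 9198 / 100.1 g/mol = 91.89 mol.
Mass of CaCl₂·2H₂O: 91.89 × 147 = 13,510 g.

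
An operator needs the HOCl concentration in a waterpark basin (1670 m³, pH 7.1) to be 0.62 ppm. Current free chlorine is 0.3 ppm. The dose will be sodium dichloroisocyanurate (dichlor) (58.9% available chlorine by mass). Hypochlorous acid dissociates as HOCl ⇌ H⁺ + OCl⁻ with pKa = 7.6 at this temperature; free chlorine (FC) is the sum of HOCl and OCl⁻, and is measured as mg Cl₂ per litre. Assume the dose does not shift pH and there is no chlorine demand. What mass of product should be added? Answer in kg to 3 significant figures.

1.46 kg

Volume: 1670 m³ = 1,670,000 L.
[OCl⁻]/[HOCl] = 10^(pH − pKa) = 10^(7.1 − 7.6) = 0.3162; fraction as HOCl = 1/(1 + 0.3162) = 0.7597.
Free chlorine required for 0.62 ppm HOCl: 0.62 / 0.7597 = 0.8161 ppm.
FC to add: 0.8161 − 0.3 = 0.5161 mg/L as Cl₂.
Cl₂ equivalent: 0.5161 mg/L × 1,670,000 L = 861.8 g.
Product at 58.9% available Cl: 861.8 / 0.589 = 1463 g.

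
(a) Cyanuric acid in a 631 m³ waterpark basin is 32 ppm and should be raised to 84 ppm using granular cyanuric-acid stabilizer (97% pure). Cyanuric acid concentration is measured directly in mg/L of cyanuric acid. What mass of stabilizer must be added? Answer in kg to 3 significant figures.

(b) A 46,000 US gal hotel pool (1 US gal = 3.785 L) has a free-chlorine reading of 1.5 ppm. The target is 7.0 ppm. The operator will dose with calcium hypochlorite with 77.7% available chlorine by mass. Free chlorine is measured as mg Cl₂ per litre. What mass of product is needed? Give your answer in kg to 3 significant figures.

(a) Volume: 631 m³ = 631,000 L.
(a) CYA to add: (84 − 32) = 52 mg/L × 631,000 L = 32,810 g cyanuric acid.
(a) At 97% purity: 32,810 / 0.97 = 33,830 g product.

(b) Volume: 46,000 US gal × 3.785 L/gal = 174,110 L.
(b) Chlorine deficit: 7.0 − 1.5 = 5.5 ppm = 5.5 mg/L as Cl₂.
(b) Cl₂ equivalent needed: 5.5 mg/L × 174,110 L = 957,600 mg = 957.6 g.
(b) Product at 77.7% available chlorine: 957.6 / 0.777 = 1232 g.

(a) 33.8 kg; (b) 1.23 kg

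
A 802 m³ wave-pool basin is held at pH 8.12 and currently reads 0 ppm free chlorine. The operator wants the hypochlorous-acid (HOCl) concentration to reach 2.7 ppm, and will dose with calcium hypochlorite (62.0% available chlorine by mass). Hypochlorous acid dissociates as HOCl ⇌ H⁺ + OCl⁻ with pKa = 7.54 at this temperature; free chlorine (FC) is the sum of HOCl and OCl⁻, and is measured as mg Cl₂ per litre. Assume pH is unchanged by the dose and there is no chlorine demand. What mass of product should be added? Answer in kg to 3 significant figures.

Volume: 802 m³ = 802,000 L.
[OCl⁻]/[HOCl] = 10^(pH − pKa) = 10^(8.12 − 7.54) = 3.802; fraction as HOCl = 1/(1 + 3.802) = 0.2083.
Free chlorine required for 2.7 ppm HOCl: 2.7 / 0.2083 = 12.97 ppm.
FC to add: 12.97 − 0 = 12.97 mg/L as Cl₂.
Cl₂ equivalent: 12.97 mg/L × 802,000 L = 10,400 g.
Product at 62.0% available Cl: 10,400 / 0.62 = 16,770 g.

16.8 kg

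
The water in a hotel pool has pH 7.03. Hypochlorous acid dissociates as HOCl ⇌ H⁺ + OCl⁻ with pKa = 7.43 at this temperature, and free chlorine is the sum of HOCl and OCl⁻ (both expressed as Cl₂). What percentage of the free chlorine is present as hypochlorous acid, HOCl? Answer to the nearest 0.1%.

71.5%

[OCl⁻]/[HOCl] = 10^(pH − pKa) = 10^(7.03 − 7.43) = 10^-0.40 = 0.3981.
Fraction as HOCl = 1 / (1 + 0.3981) = 0.7153.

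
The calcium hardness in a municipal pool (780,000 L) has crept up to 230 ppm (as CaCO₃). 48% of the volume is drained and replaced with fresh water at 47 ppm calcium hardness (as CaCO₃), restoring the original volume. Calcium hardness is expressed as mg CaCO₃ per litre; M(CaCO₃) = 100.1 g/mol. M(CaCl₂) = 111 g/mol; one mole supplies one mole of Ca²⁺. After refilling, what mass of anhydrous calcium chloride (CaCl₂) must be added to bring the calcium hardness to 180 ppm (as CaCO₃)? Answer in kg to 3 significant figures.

32.7 kg

After draining 48% and refilling: 230 × 0.52 + 47 × 0.48 = 142.16 ppm.
Deficit to target: 180 − 142.16 = 37.84 mg/L.
As CaCO₃: 37.84 mg/L × 780,000 L = 29,520 g; ÷ 100.1 = 294.9 mol Ca²⁺.
Mass: 294.9 × 111 = 32,730 g.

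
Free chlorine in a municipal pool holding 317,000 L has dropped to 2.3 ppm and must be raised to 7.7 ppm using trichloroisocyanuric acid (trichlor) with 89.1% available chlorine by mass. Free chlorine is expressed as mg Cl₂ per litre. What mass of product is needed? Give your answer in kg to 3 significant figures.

Chlorine deficit: 7.7 − 2.3 = 5.4 ppm = 5.4 mg/L as Cl₂.
Cl₂ equivalent needed: 5.4 mg/L × 317,000 L = 1,712,000 mg = 1712 g.
Product at 89.1% available chlorine: 1712 / 0.891 = 1921 g.

1.92 kg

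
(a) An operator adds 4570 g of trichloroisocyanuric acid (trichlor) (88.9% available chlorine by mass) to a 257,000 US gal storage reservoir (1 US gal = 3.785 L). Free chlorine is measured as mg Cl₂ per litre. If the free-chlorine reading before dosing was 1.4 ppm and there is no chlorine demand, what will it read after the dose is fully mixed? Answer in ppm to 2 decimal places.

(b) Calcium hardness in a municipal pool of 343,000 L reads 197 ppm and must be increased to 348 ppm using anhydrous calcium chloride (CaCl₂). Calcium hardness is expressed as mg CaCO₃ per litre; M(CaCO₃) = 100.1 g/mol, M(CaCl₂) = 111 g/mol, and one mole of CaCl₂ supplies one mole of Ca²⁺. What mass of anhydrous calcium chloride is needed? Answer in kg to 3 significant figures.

(a) 5.58 ppm; (b) 57.4 kg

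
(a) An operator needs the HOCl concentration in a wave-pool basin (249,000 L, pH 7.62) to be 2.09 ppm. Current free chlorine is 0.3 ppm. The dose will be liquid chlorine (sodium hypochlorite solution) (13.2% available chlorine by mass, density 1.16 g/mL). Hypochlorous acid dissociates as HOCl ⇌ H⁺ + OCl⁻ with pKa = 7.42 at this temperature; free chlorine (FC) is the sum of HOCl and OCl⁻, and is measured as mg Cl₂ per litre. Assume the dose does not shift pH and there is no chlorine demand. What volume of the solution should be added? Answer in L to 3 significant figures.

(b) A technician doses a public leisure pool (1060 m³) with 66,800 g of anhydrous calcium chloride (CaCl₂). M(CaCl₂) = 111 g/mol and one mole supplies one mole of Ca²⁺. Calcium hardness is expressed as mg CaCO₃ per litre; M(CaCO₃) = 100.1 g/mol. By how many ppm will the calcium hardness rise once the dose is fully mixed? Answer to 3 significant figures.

(a) 8.30 L; (b) 56.8 ppm

(a) [OCl⁻]/[HOCl] = 10^(pH − pKa) = 10^(7.62 − 7.42) = 1.585; fraction as HOCl = 1/(1 + 1.585) = 0.3869.
(a) Free chlorine required for 2.09 ppm HOCl: 2.09 / 0.3869 = 5.402 ppm.
(a) FC to add: 5.402 − 0.3 = 5.102 mg/L as Cl₂.
(a) Cl₂ equivalent: 5.102 mg/L × 249,000 L = 1271 g.
(a) Product at 13.2% available Cl: 1271 / 0.132 = 9625 g.
(a) Volume: 9625 g ÷ 1.16 g/mL = 8297 mL.

(b) Volume: 1060 m³ = 1,060,000 L.
(b) Moles of Ca²⁺: 66,800 g ÷ 111 g/mol = 601.8 mol.
(b) As CaCO₃: 601.8 mol × 100.1 g/mol = 60,240 g.
(b) Rise: 60,240 g / 1,060,000 L × 1000 = 56.83 mg/L.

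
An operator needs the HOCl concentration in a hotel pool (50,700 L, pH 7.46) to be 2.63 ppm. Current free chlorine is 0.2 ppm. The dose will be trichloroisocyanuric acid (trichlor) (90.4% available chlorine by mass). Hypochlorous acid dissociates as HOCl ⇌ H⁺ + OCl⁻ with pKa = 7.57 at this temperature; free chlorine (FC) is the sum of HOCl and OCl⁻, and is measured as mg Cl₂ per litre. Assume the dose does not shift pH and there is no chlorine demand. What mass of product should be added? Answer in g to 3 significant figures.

[OCl⁻]/[HOCl] = 10^(pH − pKa) = 10^(7.46 − 7.57) = 0.7762; fraction as HOCl = 1/(1 + 0.7762) = 0.563.
Free chlorine required for 2.63 ppm HOCl: 2.63 / 0.563 = 4.672 ppm.
FC to add: 4.672 − 0.2 = 4.472 mg/L as Cl₂.
Cl₂ equivalent: 4.472 mg/L × 50,700 L = 226.7 g.
Product at 90.4% available Cl: 226.7 / 0.904 = 250.8 g.

251 g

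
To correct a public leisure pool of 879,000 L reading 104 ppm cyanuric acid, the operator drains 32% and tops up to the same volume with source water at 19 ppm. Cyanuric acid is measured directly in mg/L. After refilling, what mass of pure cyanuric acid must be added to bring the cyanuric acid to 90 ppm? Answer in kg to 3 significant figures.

After draining 32% and refilling: 104 × 0.68 + 19 × 0.32 = 76.8 ppm.
Deficit to target: 90 − 76.8 = 13.2 mg/L.
Mass: 13.2 mg/L × 879,000 L = 11,600 g cyanuric acid.

11.6 kg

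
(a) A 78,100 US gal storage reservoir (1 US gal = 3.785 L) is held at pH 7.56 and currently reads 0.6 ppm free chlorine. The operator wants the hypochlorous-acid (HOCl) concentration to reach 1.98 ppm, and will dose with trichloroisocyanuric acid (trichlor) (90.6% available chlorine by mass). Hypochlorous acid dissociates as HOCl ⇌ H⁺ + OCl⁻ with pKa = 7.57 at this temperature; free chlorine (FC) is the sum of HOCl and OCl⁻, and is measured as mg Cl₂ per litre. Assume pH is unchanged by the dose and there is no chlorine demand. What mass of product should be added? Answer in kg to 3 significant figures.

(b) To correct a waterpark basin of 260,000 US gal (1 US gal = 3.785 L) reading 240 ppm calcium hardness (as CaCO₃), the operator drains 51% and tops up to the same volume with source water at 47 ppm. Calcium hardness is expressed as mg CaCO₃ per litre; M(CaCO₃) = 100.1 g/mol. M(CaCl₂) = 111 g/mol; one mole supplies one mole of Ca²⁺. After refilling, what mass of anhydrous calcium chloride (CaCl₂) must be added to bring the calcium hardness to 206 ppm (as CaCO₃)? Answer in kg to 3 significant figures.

(a) 1.08 kg; (b) 70.3 kg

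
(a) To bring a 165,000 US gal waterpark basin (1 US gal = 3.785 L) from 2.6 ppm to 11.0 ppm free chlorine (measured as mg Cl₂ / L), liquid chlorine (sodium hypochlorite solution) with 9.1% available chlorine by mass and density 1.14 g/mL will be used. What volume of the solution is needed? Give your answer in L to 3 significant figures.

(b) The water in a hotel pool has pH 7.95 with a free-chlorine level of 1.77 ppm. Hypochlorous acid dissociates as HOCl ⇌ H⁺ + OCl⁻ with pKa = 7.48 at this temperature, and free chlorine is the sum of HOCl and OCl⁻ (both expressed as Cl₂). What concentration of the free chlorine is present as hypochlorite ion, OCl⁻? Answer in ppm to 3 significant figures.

(a) 50.6 L; (b) 1.32 ppm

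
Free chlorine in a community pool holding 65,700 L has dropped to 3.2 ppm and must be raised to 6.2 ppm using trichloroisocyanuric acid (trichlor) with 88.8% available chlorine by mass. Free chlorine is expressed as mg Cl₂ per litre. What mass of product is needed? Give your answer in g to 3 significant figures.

222 g

Chlorine deficit: 6.2 − 3.2 = 3 ppm = 3 mg/L as Cl₂.
Cl₂ equivalent needed: 3 mg/L × 65,700 L = 197,100 mg = 197.1 g.
Product at 88.8% available chlorine: 197.1 / 0.888 = 222 g.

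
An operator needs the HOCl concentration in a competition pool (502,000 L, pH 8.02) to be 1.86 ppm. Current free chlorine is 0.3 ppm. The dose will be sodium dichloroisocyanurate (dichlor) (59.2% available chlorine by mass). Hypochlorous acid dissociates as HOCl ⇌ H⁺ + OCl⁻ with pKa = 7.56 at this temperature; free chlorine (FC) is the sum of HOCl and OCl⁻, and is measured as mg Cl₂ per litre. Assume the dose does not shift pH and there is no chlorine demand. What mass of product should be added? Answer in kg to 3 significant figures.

[OCl⁻]/[HOCl] = 10^(pH − pKa) = 10^(8.02 − 7.56) = 2.884; fraction as HOCl = 1/(1 + 2.884) = 0.2575.
Free chlorine required for 1.86 ppm HOCl: 1.86 / 0.2575 = 7.224 ppm.
FC to add: 7.224 − 0.3 = 6.924 mg/L as Cl₂.
Cl₂ equivalent: 6.924 mg/L × 502,000 L = 3476 g.
Product at 59.2% available Cl: 3476 / 0.592 = 5872 g.

5.87 kg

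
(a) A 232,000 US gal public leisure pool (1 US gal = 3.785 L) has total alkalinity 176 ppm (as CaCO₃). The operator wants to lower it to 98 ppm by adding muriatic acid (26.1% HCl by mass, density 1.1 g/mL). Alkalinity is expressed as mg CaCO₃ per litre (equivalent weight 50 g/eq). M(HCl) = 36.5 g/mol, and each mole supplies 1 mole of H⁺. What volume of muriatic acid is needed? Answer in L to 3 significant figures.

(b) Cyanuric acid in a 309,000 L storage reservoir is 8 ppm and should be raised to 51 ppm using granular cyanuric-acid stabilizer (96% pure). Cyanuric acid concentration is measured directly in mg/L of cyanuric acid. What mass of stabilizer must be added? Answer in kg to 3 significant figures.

(a) 174 L; (b) 13.8 kg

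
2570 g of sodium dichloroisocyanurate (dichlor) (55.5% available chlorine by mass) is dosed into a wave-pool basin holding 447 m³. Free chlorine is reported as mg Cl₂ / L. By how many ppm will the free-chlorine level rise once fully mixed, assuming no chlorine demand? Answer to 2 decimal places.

Volume: 447 m³ = 447,000 L.
Available chlorine delivered: 2570 g × 0.555 = 1426 g as Cl₂.
Concentration rise: 1426 g / 447,000 L = 3.191 mg/L = 3.19 ppm.

3.19 ppm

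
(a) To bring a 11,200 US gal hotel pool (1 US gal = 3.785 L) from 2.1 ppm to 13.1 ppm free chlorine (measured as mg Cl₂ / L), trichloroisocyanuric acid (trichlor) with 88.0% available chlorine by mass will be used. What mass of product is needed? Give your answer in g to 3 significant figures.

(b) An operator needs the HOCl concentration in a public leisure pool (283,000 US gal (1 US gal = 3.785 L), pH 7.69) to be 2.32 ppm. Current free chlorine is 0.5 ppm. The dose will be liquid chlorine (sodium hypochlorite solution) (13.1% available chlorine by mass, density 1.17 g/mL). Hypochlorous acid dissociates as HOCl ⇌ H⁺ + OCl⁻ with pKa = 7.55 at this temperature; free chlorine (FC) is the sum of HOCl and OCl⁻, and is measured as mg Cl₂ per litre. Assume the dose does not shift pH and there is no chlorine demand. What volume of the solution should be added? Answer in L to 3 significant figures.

(a) Volume: 11,200 US gal × 3.785 L/gal = 42,392 L.
(a) Chlorine deficit: 13.1 − 2.1 = 11 ppm = 11 mg/L as Cl₂.
(a) Cl₂ equivalent needed: 11 mg/L × 42,392 L = 466,300 mg = 466.3 g.
(a) Product at 88.0% available chlorine: 466.3 / 0.88 = 529.9 g.

(b) Volume: 283,000 US gal × 3.785 L/gal = 1,071,155 L.
(b) [OCl⁻]/[HOCl] = 10^(pH − pKa) = 10^(7.69 − 7.55) = 1.38; fraction as HOCl = 1/(1 + 1.38) = 0.4201.
(b) Free chlorine required for 2.32 ppm HOCl: 2.32 / 0.4201 = 5.522 ppm.
(b) FC to add: 5.522 − 0.5 = 5.022 mg/L as Cl₂.
(b) Cl₂ equivalent: 5.022 mg/L × 1,071,155 L = 5380 g.
(b) Product at 13.1% available Cl: 5380 / 0.131 = 41,070 g.
(b) Volume: 41,070 g ÷ 1.17 g/mL = 35,100 mL.

(a) 530 g; (b) 35.1 L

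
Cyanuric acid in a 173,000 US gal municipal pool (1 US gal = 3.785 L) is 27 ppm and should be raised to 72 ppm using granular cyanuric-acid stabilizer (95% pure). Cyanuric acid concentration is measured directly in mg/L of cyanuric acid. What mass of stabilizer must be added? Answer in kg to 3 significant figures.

31.0 kg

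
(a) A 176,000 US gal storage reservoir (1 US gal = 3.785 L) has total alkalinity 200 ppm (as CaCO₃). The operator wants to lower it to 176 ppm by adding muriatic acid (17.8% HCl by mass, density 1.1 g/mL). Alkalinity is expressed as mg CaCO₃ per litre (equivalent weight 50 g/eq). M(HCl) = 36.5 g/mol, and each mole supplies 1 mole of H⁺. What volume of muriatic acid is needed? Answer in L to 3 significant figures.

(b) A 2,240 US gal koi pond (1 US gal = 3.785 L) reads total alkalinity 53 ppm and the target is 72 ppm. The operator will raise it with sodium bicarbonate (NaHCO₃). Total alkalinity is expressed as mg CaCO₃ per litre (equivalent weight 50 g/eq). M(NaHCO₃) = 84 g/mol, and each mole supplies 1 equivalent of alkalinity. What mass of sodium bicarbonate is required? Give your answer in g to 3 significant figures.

(a) Volume: 176,000 US gal × 3.785 L/gal = 666,160 L.
(a) Alkalinity to neutralize: (200 − 176) = 24 mg/L as CaCO₃ × 666,160 L = 15,990 g as CaCO₃.
(a) Equivalents of H⁺ required: 15,990 ÷ 50 g/eq = 319.8 eq = 319.8 mol HCl.
(a) Mass of HCl: 319.8 × 36.5 = 11,670 g.
(a) Mass of 17.8% solution: 11,670 / 0.178 = 65,570 g.
(a) Volume: 65,570 g ÷ 1.1 g/mL = 59,610 mL.

(b) Volume: 2,240 US gal × 3.785 L/gal = 8,478 L.
(b) Alkalinity to add: (72 − 53) = 19 mg/L as CaCO₃ × 8,478 L = 161.1 g as CaCO₃.
(b) Equivalents: 161.1 g ÷ 50 g/eq = 3.222 eq.
(b) NaHCO₃ supplies 1 eq per mole → 3.222 mol.
(b) Mass: 3.222 mol × 84 g/mol = 270.6 g.

(a) 59.6 L; (b) 271 g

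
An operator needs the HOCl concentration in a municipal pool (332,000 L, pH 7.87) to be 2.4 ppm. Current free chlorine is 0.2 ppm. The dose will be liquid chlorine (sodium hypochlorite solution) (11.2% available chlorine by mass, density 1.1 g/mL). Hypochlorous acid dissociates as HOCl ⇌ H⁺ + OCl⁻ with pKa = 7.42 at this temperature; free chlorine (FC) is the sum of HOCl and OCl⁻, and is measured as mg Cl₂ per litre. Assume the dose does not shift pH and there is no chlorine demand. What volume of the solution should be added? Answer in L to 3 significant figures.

24.2 L

[OCl⁻]/[HOCl] = 10^(pH − pKa) = 10^(7.87 − 7.42) = 2.818; fraction as HOCl = 1/(1 + 2.818) = 0.2619.
Free chlorine required for 2.4 ppm HOCl: 2.4 / 0.2619 = 9.164 ppm.
FC to add: 9.164 − 0.2 = 8.964 mg/L as Cl₂.
Cl₂ equivalent: 8.964 mg/L × 332,000 L = 2976 g.
Product at 11.2% available Cl: 2976 / 0.112 = 26,570 g.
Volume: 26,570 g ÷ 1.1 g/mL = 24,160 mL.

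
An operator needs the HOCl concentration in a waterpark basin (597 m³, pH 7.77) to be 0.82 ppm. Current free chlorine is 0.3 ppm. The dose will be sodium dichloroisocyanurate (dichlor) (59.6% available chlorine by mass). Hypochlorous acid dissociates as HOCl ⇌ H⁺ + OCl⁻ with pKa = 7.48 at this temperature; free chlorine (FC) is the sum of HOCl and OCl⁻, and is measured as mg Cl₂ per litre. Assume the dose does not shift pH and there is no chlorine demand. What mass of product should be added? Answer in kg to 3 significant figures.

2.12 kg

Volume: 597 m³ = 597,000 L.
[OCl⁻]/[HOCl] = 10^(pH − pKa) = 10^(7.77 − 7.48) = 1.95; fraction as HOCl = 1/(1 + 1.95) = 0.339.
Free chlorine required for 0.82 ppm HOCl: 0.82 / 0.339 = 2.419 ppm.
FC to add: 2.419 − 0.3 = 2.119 mg/L as Cl₂.
Cl₂ equivalent: 2.119 mg/L × 597,000 L = 1265 g.
Product at 59.6% available Cl: 1265 / 0.596 = 2122 g.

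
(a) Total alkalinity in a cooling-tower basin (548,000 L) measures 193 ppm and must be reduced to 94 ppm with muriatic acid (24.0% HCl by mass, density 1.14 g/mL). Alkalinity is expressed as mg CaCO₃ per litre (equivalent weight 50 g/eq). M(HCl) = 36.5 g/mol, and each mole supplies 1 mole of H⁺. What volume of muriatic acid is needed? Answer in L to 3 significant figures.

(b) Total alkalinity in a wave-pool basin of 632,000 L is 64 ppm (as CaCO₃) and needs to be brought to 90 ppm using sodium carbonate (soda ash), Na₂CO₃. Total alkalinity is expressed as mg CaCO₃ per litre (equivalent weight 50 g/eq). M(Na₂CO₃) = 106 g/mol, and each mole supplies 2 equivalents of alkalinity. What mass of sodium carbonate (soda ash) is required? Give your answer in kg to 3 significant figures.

(a) Alkalinity to neutralize: (193 − 94) = 99 mg/L as CaCO₃ × 548,000 L = 54,250 g as CaCO₃.
(a) Equivalents of H⁺ required: 54,250 ÷ 50 g/eq = 1085 eq = 1085 mol HCl.
(a) Mass of HCl: 1085 × 36.5 = 39,600 g.
(a) Mass of 24.0% solution: 39,600 / 0.24 = 165,000 g.
(a) Volume: 165,000 g ÷ 1.14 g/mL = 144,800 mL.

(b) Alkalinity to add: (90 − 64) = 26 mg/L as CaCO₃ × 632,000 L = 16,430 g as CaCO₃.
(b) Equivalents: 16,430 g ÷ 50 g/eq = 328.6 eq.
(b) Each mole of Na₂CO₃ supplies 2 eq, so 328.6 / 2 = 164.3 mol.
(b) Mass: 164.3 mol × 106 g/mol = 17,420 g.

(a) 145 L; (b) 17.4 kg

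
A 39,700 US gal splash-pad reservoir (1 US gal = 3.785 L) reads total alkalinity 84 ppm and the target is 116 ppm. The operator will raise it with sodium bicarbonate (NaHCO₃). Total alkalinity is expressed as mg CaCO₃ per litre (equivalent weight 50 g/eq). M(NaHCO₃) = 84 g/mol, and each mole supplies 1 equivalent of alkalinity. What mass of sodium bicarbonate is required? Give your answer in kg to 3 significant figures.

Volume: 39,700 US gal × 3.785 L/gal = 150,264 L.
Alkalinity to add: (116 − 84) = 32 mg/L as CaCO₃ × 150,264 L = 4808 g as CaCO₃.
Equivalents: 4808 g ÷ 50 g/eq = 96.17 eq.
NaHCO₃ supplies 1 eq per mole → 96.17 mol.
Mass: 96.17 mol × 84 g/mol = 8078 g.

8.08 kg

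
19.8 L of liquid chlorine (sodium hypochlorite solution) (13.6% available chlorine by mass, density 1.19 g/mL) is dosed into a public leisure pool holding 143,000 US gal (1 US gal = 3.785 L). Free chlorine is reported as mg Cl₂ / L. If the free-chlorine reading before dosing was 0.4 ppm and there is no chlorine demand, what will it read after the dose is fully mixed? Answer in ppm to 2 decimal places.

Volume: 143,000 US gal × 3.785 L/gal = 541,255 L.
Mass of solution: 19.8 L × 1000 mL/L × 1.19 g/mL = 23,560 g.
Available chlorine delivered: 23,560 g × 0.136 = 3204 g as Cl₂.
Concentration rise: 3204 g / 541,255 L = 5.92 mg/L = 5.92 ppm.
Final FC: 0.4 + 5.92 = 6.32 ppm.

6.32 ppm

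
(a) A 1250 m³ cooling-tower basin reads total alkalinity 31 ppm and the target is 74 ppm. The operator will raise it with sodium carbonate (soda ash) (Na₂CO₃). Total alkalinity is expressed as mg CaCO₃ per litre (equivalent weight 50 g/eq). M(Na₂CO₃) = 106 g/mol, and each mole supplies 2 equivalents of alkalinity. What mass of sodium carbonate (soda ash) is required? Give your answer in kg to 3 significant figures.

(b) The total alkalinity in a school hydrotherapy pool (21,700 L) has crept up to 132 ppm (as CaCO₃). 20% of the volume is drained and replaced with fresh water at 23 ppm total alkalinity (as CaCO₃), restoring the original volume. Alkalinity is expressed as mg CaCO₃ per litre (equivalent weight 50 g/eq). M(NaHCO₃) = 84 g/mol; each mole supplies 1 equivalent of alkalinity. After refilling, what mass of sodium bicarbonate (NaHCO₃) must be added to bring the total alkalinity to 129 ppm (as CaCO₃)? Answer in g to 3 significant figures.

(a) Volume: 1250 m³ = 1,250,000 L.
(a) Alkalinity to add: (74 − 31) = 43 mg/L as CaCO₃ × 1,250,000 L = 53,750 g as CaCO₃.
(a) Equivalents: 53,750 g ÷ 50 g/eq = 1075 eq.
(a) Each mole of Na₂CO₃ supplies 2 eq, so 1075 / 2 = 537.5 mol.
(a) Mass: 537.5 mol × 106 g/mol = 56,980 g.

(b) After draining 20% and refilling: 132 × 0.80 + 23 × 0.20 = 110.2 ppm.
(b) Deficit to target: 129 − 110.2 = 18.8 mg/L.
(b) As CaCO₃: 18.8 mg/L × 21,700 L = 408 g; ÷ 50 g/eq ÷ 1 = 8.159 mol NaHCO₃.
(b) Mass: 8.159 × 84 = 685.4 g.

(a) 57.0 kg; (b) 685 g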